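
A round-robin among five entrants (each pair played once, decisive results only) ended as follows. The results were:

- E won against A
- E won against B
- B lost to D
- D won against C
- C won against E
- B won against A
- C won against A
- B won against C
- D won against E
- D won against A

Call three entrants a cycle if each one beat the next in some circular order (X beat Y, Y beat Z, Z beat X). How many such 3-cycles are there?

1

Of the C(5,3) = 10 triples, the cyclic ones are: {B, C, E}.
That is 1.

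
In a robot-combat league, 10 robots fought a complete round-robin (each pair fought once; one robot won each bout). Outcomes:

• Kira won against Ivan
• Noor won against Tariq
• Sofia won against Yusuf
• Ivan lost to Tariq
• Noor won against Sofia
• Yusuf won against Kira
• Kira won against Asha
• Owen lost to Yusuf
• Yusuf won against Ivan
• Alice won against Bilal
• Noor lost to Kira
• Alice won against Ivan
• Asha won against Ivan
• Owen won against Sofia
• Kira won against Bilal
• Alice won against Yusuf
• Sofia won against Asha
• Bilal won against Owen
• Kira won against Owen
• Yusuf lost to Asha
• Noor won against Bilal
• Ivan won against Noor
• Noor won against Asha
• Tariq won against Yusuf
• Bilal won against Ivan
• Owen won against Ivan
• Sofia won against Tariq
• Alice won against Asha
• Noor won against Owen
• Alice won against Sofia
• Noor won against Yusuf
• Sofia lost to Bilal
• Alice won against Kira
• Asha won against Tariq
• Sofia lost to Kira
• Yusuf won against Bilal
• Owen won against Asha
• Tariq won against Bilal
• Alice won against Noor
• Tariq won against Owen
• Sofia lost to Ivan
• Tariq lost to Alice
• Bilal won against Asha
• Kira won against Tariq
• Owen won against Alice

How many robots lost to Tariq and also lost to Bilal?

2

Tariq beat: Owen, Ivan, Yusuf, Bilal.
Bilal beat: Owen, Sofia, Ivan, Asha.
Both beat: Owen, Ivan — 2.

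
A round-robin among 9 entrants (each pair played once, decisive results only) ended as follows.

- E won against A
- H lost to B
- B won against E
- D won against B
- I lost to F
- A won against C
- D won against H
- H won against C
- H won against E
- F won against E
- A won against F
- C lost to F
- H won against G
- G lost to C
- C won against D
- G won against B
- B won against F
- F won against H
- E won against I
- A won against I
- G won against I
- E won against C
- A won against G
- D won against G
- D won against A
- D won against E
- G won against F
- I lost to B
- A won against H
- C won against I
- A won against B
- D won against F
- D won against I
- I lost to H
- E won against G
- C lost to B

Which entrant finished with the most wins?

D

Win totals: A 6, B 5, C 3, D 7, E 4, F 4, G 3, H 4, I 0.
D leads with 7 wins (next highest: 6).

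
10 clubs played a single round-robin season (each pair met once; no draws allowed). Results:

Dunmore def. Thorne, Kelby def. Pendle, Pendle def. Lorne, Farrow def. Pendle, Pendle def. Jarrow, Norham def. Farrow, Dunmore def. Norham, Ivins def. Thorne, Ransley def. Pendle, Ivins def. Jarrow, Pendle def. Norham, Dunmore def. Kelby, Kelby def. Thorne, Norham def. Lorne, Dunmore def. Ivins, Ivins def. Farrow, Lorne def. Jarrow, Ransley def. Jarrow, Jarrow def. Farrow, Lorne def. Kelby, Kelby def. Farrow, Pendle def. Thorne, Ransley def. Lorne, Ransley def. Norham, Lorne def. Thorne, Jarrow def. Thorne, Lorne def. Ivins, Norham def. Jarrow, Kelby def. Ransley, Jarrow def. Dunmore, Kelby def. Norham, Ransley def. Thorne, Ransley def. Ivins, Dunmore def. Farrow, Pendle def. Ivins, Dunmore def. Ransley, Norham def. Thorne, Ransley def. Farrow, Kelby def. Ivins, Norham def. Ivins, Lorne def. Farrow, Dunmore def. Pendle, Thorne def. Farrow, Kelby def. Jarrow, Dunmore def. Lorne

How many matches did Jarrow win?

3

Jarrow's results: beat Farrow, Thorne, Dunmore; lost to Pendle, Lorne, Ivins, Ransley, Kelby, Norham.
That is 3 wins.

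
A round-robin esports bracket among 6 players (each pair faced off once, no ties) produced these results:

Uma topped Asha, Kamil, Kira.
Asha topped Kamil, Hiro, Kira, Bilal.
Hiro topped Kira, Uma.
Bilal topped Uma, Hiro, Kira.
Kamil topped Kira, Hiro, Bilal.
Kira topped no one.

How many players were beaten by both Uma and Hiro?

Uma beat: Kamil, Asha, Kira.
Hiro beat: Uma, Kira.
Both beat: Kira — 1.

1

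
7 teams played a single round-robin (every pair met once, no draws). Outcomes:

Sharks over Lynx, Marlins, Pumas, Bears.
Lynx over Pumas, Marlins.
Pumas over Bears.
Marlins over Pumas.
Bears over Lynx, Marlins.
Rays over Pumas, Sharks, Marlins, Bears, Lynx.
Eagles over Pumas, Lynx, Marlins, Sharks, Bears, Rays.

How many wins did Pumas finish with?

Pumas' results: beat Bears; lost to Eagles, Rays, Lynx, Marlins, Sharks.
That is 1 win.

1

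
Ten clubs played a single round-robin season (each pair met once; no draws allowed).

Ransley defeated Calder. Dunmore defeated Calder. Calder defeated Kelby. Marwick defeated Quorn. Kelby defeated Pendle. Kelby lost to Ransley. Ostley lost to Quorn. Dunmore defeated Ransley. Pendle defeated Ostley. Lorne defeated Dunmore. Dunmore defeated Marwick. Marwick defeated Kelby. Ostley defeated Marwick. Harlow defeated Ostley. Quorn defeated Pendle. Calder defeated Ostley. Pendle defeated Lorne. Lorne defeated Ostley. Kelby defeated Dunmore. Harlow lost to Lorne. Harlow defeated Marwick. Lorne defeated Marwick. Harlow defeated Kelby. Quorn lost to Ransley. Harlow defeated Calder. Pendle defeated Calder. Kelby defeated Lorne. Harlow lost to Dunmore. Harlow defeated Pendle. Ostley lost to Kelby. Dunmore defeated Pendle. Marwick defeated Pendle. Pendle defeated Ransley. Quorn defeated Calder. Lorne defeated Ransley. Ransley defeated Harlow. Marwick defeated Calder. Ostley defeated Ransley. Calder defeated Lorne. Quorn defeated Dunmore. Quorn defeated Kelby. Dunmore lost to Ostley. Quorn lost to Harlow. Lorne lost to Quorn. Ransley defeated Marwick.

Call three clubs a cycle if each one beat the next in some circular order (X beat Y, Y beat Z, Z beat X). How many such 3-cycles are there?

36

Win totals: Harlow 6, Pendle 4, Kelby 4, Calder 3, Marwick 4, Ransley 5, Quorn 6, Lorne 5, Ostley 3, Dunmore 5.
A club with w wins dominates both others in C(w,2) triples; summing gives 15 + 6 + 6 + 3 + 6 + 10 + 15 + 10 + 3 + 10 = 84 transitive triples.
Total triples C(10,3) = 120, so cyclic triples = 120 − 84 = 36.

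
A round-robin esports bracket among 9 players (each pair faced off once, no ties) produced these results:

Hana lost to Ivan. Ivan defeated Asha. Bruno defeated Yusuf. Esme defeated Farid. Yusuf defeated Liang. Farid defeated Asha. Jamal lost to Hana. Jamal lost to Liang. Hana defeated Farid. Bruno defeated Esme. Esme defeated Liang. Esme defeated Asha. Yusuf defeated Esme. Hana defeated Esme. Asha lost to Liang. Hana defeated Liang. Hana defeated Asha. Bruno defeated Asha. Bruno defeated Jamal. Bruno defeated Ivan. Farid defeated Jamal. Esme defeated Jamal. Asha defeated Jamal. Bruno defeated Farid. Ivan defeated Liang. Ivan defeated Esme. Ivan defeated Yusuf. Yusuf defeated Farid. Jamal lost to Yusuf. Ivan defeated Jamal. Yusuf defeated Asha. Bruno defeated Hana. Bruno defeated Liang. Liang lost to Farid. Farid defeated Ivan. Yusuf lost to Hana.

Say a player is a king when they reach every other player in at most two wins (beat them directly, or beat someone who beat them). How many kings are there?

1

Farid cannot reach Bruno in two steps.
Jamal cannot reach Farid, Liang, Asha, Esme, Ivan, Yusuf, Bruno, Hana in two steps.
Liang cannot reach Farid, Esme, Ivan, Yusuf, Bruno, Hana in two steps.
Asha cannot reach Farid, Liang, Esme, Ivan, Yusuf, Bruno, Hana in two steps.
Esme cannot reach Yusuf, Bruno, Hana in two steps.
Ivan cannot reach Bruno in two steps.
Yusuf cannot reach Bruno, Hana in two steps.
Bruno reaches everyone (king).
Hana cannot reach Bruno in two steps.
Kings: Bruno — 1.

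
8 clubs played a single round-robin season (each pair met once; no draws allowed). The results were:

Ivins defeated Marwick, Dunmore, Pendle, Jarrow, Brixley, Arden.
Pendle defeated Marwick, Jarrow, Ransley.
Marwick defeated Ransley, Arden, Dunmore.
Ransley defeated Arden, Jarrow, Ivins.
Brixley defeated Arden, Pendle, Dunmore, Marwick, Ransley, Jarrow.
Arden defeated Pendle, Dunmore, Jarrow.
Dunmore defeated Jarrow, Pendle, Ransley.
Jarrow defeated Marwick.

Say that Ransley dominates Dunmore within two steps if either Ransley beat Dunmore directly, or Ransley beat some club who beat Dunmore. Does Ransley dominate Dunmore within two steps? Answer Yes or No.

Ransley did not beat Dunmore directly.
Ransley beat Arden, Jarrow, Ivins. Of those, Arden beat Dunmore.

Yes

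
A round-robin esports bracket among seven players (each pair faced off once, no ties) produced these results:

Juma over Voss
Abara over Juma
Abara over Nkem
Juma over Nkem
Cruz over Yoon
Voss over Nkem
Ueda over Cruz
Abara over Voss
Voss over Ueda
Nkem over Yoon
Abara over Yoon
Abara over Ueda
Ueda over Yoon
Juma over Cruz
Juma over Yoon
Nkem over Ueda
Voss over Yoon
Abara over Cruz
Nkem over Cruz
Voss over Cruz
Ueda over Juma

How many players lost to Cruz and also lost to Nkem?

1

Cruz beat: Yoon.
Nkem beat: Yoon, Cruz, Ueda.
Both beat: Yoon — 1.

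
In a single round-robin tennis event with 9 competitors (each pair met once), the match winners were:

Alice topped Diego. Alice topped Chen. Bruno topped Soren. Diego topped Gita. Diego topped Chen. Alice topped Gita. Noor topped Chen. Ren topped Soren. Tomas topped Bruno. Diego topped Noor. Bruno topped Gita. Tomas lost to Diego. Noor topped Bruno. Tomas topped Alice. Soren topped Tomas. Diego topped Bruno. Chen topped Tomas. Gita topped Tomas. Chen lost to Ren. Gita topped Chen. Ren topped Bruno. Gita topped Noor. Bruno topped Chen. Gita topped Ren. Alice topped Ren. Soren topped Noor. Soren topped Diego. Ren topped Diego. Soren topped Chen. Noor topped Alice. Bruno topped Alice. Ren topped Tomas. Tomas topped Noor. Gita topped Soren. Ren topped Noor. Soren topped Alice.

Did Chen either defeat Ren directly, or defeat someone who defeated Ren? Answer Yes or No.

Chen did not beat Ren directly.
Chen beat Tomas, but each of them lost to Ren. No two-step path.

No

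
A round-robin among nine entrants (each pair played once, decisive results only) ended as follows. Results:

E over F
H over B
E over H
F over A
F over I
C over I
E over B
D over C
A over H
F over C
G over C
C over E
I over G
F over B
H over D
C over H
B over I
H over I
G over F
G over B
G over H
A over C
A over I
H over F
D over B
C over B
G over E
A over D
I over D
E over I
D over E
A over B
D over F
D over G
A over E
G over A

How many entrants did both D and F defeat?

2

D beat: B, C, E, F, G.
F beat: A, B, C, I.
Both beat: B, C — 2.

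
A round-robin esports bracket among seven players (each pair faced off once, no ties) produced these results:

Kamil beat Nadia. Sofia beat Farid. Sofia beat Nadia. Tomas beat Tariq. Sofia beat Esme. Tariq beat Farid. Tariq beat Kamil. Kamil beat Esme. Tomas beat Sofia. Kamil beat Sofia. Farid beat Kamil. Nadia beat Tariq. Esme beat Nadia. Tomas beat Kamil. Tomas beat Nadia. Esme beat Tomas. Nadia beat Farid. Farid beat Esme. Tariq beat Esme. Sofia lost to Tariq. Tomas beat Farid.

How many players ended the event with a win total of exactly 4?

Win totals: Sofia 3, Esme 2, Tomas 5, Kamil 3, Nadia 2, Farid 2, Tariq 4.
Exactly 4: Tariq — 1 player.

1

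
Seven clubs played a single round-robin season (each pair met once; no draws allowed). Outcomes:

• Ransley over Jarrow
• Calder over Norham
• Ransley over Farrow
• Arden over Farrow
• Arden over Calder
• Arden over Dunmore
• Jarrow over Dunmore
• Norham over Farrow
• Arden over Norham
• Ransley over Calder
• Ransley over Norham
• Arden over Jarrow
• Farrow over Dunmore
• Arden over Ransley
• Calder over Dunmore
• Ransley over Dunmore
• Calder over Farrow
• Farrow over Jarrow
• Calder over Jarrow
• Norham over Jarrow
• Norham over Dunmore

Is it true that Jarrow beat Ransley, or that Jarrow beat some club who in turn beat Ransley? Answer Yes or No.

Jarrow did not beat Ransley directly.
Jarrow beat Dunmore, but each of them lost to Ransley. No two-step path.

No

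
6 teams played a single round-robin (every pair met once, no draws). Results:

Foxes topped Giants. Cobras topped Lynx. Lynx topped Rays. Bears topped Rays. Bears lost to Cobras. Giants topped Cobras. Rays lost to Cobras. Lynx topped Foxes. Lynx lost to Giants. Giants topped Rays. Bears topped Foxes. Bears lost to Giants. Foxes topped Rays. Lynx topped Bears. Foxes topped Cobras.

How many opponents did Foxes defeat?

Foxes' results: beat Rays, Cobras, Giants; lost to Bears, Lynx.
That is 3 wins.

3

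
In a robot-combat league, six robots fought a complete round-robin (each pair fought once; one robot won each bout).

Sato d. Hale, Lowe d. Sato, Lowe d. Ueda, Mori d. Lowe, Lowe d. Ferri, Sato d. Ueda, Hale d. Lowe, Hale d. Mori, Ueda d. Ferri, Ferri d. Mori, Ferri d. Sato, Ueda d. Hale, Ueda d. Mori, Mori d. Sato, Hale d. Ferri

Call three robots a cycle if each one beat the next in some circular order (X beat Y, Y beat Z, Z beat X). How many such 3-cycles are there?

8

Of the C(6,3) = 20 triples, the cyclic ones are: {Sato, Ueda, Mori}; {Sato, Ueda, Ferri}; {Sato, Mori, Hale}; {Sato, Lowe, Hale}; {Sato, Ferri, Hale}; {Ueda, Mori, Lowe}; {Ueda, Lowe, Hale}; {Mori, Lowe, Ferri}.
That is 8.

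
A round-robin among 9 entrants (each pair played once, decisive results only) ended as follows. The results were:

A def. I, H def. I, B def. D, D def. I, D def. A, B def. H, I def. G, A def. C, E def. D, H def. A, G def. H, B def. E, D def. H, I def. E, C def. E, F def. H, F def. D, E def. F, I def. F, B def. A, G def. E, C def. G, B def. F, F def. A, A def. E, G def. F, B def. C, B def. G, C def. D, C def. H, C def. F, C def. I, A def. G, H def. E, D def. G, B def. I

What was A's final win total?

A's results: beat C, E, G, I; lost to B, D, F, H.
That is 4 wins.

4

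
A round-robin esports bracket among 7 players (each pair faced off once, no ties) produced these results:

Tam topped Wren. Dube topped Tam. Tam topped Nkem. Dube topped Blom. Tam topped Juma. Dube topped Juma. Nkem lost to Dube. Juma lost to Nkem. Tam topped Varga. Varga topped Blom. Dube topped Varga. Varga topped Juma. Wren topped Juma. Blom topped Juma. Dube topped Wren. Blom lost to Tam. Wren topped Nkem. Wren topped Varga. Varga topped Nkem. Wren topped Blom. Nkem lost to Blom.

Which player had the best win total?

Win totals: Blom 2, Wren 4, Varga 3, Juma 0, Tam 5, Dube 6, Nkem 1.
Dube leads with 6 wins (next highest: 5).

Dube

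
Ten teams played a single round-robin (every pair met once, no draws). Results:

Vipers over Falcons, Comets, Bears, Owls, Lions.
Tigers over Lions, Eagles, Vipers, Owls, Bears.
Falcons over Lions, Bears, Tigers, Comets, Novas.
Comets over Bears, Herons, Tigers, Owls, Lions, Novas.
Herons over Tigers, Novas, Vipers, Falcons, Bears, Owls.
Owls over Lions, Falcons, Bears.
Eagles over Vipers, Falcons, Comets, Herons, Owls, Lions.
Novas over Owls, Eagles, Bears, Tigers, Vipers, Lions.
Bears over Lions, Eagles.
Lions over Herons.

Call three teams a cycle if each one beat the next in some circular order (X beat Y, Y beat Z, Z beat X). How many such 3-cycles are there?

26

Win totals: Eagles 6, Tigers 5, Lions 1, Novas 6, Falcons 5, Comets 6, Vipers 5, Herons 6, Bears 2, Owls 3.
A team with w wins dominates both others in C(w,2) triples; summing gives 15 + 10 + 0 + 15 + 10 + 15 + 10 + 15 + 1 + 3 = 94 transitive triples.
Total triples C(10,3) = 120, so cyclic triples = 120 − 94 = 26.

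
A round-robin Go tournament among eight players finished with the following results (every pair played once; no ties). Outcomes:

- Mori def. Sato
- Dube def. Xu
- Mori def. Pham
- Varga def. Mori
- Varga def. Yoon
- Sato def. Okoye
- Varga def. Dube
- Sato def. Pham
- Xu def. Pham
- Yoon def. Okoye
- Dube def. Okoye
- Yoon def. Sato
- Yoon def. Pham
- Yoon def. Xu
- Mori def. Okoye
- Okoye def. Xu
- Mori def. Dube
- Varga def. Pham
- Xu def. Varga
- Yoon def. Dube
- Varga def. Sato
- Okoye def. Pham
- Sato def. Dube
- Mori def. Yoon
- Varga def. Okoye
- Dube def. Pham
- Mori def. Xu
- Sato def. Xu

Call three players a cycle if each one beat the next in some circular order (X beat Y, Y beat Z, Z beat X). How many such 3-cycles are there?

Win totals: Okoye 2, Xu 2, Pham 0, Varga 6, Mori 6, Sato 4, Yoon 5, Dube 3.
A player with w wins dominates both others in C(w,2) triples; summing gives 1 + 1 + 0 + 15 + 15 + 6 + 10 + 3 = 51 transitive triples.
Total triples C(8,3) = 56, so cyclic triples = 56 − 51 = 5.

5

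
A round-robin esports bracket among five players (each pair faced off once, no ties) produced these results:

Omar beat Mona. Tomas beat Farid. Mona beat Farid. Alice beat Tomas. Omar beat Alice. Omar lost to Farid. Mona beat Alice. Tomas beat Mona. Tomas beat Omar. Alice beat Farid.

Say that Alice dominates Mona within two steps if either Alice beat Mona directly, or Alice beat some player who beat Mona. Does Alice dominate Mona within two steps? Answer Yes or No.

Yes

Alice did not beat Mona directly.
Alice beat Tomas, Farid. Of those, Tomas beat Mona.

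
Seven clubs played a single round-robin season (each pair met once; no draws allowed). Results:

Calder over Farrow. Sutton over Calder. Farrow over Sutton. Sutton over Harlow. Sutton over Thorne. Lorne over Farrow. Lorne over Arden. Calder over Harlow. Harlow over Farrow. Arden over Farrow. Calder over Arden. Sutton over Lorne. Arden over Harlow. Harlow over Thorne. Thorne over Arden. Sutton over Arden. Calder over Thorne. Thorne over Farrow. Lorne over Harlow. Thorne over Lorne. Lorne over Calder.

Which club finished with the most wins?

Win totals: Sutton 5, Arden 2, Farrow 1, Calder 4, Thorne 3, Lorne 4, Harlow 2.
Sutton leads with 5 wins (next highest: 4).

Sutton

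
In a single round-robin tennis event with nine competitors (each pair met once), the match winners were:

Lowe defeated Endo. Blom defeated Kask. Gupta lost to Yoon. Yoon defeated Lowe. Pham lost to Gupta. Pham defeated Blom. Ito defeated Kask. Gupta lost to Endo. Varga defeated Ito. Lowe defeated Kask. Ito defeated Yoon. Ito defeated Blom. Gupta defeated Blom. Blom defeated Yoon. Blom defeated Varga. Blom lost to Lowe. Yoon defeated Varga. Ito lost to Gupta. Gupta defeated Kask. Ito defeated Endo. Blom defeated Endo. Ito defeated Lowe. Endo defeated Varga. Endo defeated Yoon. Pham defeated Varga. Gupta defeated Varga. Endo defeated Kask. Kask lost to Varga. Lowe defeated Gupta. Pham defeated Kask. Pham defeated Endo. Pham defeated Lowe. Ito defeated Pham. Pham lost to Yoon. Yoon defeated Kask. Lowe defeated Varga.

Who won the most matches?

Ito

Win totals: Ito 6, Varga 2, Pham 5, Kask 0, Endo 4, Lowe 5, Blom 4, Yoon 5, Gupta 5.
Ito leads with 6 wins (next highest: 5).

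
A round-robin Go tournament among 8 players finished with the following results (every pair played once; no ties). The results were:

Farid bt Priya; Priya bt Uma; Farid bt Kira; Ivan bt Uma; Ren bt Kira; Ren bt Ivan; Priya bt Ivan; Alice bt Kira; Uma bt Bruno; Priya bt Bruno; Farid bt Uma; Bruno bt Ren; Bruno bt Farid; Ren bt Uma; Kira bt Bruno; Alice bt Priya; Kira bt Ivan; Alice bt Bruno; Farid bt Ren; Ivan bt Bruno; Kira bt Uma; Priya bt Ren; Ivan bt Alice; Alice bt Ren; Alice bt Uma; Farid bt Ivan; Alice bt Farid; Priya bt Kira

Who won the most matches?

Win totals: Priya 5, Ren 3, Bruno 2, Kira 3, Alice 6, Uma 1, Ivan 3, Farid 5.
Alice leads with 6 wins (next highest: 5).

Alice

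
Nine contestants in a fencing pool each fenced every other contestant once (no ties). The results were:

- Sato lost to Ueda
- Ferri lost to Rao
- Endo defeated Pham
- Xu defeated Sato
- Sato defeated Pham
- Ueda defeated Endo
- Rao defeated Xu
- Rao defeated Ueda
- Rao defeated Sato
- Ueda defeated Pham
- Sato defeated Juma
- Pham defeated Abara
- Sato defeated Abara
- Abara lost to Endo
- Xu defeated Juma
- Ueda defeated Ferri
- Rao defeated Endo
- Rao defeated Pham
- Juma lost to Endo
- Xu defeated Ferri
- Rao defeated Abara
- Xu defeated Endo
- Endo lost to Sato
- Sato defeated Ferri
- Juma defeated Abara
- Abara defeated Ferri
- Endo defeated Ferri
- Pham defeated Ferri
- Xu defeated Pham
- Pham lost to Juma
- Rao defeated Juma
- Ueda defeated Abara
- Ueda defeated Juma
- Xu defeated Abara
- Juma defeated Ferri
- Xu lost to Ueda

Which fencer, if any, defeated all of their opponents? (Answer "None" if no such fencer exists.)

Rao has 8 wins out of 8 opponents — a perfect record.

Rao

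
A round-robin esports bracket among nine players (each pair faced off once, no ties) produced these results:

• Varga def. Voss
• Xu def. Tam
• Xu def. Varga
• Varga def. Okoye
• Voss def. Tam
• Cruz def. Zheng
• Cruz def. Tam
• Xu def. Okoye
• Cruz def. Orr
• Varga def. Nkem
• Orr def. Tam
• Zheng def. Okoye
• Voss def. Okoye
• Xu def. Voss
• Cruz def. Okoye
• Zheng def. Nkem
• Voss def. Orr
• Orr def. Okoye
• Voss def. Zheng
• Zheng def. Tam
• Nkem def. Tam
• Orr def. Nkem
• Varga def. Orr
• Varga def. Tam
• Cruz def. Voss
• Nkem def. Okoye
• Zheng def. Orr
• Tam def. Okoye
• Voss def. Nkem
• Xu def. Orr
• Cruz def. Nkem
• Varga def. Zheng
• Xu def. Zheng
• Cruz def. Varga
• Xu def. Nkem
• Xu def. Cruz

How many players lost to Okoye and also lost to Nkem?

0

Okoye beat: no one.
Nkem beat: Tam, Okoye.
No one was beaten by both.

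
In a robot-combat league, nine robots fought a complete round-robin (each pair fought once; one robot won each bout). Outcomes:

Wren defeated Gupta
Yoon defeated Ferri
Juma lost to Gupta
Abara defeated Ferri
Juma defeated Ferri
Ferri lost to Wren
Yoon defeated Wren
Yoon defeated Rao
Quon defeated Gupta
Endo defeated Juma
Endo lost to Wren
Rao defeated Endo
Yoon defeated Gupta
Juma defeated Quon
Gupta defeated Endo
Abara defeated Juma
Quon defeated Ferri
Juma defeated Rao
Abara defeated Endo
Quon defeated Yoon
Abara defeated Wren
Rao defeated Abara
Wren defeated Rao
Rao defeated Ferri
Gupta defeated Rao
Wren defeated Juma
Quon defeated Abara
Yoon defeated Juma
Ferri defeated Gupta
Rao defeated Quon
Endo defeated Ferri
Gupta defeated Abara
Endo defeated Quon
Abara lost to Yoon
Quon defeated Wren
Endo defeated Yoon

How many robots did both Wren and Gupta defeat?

Wren beat: Juma, Gupta, Endo, Ferri, Rao.
Gupta beat: Juma, Abara, Endo, Rao.
Both beat: Juma, Endo, Rao — 3.

3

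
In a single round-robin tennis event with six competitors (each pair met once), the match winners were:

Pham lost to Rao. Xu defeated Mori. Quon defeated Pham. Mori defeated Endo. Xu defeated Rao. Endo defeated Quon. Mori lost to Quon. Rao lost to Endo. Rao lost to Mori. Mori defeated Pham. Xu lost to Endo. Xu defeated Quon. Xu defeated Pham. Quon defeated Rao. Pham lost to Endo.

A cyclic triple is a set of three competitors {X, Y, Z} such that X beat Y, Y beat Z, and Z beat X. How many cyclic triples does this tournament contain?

Of the C(6,3) = 20 triples, the cyclic ones are: {Quon, Endo, Mori}; {Endo, Xu, Mori}.
That is 2.

2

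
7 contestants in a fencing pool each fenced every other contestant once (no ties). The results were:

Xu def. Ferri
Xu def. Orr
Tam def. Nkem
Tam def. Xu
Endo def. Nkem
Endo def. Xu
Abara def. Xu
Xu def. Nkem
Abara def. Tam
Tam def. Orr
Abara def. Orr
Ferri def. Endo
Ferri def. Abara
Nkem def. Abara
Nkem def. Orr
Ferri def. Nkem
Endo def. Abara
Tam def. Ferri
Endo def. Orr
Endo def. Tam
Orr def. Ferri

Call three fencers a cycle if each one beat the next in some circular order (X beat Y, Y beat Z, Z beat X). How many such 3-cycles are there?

Win totals: Nkem 2, Tam 4, Ferri 3, Endo 5, Xu 3, Orr 1, Abara 3.
A fencer with w wins dominates both others in C(w,2) triples; summing gives 1 + 6 + 3 + 10 + 3 + 0 + 3 = 26 transitive triples.
Total triples C(7,3) = 35, so cyclic triples = 35 − 26 = 9.

9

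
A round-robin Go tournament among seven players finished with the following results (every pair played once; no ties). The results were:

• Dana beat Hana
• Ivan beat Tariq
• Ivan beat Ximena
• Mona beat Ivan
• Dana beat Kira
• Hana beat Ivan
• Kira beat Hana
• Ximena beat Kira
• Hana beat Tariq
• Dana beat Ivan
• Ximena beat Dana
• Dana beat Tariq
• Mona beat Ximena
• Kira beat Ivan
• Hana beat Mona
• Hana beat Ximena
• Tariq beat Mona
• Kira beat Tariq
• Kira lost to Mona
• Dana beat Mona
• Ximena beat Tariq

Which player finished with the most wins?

Dana

Win totals: Tariq 1, Ivan 2, Mona 3, Dana 5, Kira 3, Hana 4, Ximena 3.
Dana leads with 5 wins (next highest: 4).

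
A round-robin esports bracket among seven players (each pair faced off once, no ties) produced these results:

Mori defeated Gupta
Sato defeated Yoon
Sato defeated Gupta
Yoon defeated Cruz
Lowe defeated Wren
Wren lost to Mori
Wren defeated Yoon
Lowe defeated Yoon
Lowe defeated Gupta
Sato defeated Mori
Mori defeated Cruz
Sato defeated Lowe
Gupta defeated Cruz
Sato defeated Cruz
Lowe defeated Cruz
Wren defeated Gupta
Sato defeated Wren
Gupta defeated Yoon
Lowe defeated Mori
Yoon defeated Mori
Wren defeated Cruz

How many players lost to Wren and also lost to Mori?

Wren beat: Cruz, Yoon, Gupta.
Mori beat: Cruz, Gupta, Wren.
Both beat: Cruz, Gupta — 2.

2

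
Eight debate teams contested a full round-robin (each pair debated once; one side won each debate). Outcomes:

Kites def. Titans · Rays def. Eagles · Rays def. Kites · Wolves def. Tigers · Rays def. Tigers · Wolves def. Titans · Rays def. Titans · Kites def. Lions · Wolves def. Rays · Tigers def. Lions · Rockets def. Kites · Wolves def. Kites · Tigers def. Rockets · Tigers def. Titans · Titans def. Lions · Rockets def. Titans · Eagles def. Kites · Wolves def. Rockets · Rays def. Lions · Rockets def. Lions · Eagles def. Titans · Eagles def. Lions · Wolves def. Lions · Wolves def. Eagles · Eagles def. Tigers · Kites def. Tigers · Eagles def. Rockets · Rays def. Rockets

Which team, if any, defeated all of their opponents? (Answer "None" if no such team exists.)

Wolves

Wolves has 7 wins out of 7 opponents — a perfect record.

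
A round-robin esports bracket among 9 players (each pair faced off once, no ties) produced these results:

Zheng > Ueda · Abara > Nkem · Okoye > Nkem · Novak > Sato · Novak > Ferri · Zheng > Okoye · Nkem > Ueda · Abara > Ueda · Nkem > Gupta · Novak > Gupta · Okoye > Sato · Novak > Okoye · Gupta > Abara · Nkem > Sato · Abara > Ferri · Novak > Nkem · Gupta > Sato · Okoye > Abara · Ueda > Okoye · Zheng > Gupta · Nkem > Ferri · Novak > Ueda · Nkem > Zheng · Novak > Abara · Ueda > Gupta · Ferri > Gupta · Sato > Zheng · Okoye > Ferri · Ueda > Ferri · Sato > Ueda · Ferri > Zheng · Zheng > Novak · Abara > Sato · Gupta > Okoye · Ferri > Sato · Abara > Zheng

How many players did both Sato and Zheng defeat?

1

Sato beat: Ueda, Zheng.
Zheng beat: Ueda, Novak, Okoye, Gupta.
Both beat: Ueda — 1.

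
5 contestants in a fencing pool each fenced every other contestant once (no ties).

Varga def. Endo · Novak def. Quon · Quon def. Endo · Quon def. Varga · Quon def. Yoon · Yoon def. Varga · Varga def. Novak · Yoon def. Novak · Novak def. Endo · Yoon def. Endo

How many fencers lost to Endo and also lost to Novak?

0

Endo beat: no one.
Novak beat: Quon, Endo.
No one was beaten by both.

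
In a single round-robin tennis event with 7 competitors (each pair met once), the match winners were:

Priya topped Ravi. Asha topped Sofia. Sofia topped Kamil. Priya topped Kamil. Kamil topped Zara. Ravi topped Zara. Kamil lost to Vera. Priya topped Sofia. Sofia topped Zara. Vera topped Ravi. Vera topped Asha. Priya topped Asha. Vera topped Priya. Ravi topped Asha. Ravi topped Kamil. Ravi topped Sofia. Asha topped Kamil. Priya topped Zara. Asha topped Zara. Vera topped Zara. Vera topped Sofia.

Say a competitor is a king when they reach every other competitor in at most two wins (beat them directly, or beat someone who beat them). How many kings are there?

Sofia cannot reach Priya, Asha, Vera, Ravi in two steps.
Priya cannot reach Vera in two steps.
Asha cannot reach Priya, Vera, Ravi in two steps.
Zara cannot reach Sofia, Priya, Asha, Vera, Ravi, Kamil in two steps.
Vera reaches everyone (king).
Ravi cannot reach Priya, Vera in two steps.
Kamil cannot reach Sofia, Priya, Asha, Vera, Ravi in two steps.
Kings: Vera — 1.

1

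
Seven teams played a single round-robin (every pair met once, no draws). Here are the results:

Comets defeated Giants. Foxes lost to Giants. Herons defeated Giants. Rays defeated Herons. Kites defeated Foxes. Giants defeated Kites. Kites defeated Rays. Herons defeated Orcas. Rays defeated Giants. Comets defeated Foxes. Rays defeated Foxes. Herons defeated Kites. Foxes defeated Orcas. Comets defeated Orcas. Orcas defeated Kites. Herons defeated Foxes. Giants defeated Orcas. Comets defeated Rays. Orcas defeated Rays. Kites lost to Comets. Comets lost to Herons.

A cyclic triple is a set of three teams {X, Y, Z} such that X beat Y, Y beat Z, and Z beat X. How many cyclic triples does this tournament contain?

Win totals: Kites 2, Foxes 1, Rays 3, Orcas 2, Herons 5, Giants 3, Comets 5.
A team with w wins dominates both others in C(w,2) triples; summing gives 1 + 0 + 3 + 1 + 10 + 3 + 10 = 28 transitive triples.
Total triples C(7,3) = 35, so cyclic triples = 35 − 28 = 7.

7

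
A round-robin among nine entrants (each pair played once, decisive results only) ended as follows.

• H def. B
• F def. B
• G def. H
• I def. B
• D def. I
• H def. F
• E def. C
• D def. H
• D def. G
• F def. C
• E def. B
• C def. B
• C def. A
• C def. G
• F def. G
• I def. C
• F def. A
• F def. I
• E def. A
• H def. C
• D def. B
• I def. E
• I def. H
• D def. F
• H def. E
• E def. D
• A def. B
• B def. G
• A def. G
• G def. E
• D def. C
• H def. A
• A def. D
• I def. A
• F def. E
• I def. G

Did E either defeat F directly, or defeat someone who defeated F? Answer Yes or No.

Yes

E did not beat F directly.
E beat A, B, C, D. Of those, D beat F.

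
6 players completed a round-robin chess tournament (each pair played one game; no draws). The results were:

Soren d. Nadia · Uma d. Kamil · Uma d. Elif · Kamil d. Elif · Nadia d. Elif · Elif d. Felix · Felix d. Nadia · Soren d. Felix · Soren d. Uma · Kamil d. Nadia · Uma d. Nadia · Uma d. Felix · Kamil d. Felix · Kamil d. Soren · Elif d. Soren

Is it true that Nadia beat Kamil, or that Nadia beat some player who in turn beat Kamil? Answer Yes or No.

Nadia did not beat Kamil directly.
Nadia beat Elif, but each of them lost to Kamil. No two-step path.

No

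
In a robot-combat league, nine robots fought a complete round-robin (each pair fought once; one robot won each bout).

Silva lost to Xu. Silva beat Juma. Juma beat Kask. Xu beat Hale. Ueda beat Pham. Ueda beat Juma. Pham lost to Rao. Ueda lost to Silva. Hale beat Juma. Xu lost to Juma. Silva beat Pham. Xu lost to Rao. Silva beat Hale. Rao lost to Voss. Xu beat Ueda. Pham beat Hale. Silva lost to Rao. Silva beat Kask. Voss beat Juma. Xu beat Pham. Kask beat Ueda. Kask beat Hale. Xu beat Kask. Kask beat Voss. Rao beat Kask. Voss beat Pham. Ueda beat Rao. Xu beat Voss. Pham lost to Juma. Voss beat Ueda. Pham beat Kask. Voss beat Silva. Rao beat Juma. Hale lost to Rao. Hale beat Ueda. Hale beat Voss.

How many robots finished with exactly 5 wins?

Win totals: Kask 3, Ueda 3, Rao 6, Juma 3, Xu 6, Voss 5, Pham 2, Hale 3, Silva 5.
Exactly 5: Voss, Silva — 2 robots.

2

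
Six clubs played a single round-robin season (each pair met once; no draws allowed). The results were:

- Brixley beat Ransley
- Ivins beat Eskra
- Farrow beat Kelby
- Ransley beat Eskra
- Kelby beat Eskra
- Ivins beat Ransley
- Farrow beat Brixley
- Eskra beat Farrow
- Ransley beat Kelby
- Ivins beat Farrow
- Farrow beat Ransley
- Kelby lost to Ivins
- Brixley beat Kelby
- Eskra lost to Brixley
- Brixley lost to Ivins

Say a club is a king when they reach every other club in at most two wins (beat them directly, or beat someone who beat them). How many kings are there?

Brixley cannot reach Ivins in two steps.
Ivins reaches everyone (king).
Kelby cannot reach Brixley, Ivins, Ransley in two steps.
Ransley cannot reach Brixley, Ivins in two steps.
Farrow cannot reach Ivins in two steps.
Eskra cannot reach Ivins in two steps.
Kings: Ivins — 1.

1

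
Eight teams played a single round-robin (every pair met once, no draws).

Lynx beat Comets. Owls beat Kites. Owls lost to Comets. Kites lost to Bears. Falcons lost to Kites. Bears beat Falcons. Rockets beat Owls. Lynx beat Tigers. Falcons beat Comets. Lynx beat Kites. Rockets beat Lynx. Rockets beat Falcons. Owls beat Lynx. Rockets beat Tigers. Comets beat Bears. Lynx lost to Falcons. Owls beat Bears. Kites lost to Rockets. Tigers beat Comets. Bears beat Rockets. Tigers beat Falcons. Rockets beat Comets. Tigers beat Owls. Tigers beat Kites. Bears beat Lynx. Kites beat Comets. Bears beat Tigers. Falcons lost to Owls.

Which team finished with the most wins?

Win totals: Falcons 2, Lynx 3, Kites 2, Comets 2, Bears 5, Owls 4, Tigers 4, Rockets 6.
Rockets leads with 6 wins (next highest: 5).

Rockets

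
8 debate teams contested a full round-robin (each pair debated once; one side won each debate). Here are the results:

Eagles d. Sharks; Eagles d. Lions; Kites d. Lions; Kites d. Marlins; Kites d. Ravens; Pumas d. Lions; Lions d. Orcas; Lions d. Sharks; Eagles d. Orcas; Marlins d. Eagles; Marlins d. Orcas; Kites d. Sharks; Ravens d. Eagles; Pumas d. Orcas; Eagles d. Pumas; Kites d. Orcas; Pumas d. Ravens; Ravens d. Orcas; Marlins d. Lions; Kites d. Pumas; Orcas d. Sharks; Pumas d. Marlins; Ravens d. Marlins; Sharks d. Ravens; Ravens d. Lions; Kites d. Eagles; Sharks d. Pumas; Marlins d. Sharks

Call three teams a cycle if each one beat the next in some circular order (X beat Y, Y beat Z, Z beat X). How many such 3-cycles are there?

Win totals: Kites 7, Orcas 1, Ravens 4, Marlins 4, Pumas 4, Lions 2, Eagles 4, Sharks 2.
A team with w wins dominates both others in C(w,2) triples; summing gives 21 + 0 + 6 + 6 + 6 + 1 + 6 + 1 = 47 transitive triples.
Total triples C(8,3) = 56, so cyclic triples = 56 − 47 = 9.

9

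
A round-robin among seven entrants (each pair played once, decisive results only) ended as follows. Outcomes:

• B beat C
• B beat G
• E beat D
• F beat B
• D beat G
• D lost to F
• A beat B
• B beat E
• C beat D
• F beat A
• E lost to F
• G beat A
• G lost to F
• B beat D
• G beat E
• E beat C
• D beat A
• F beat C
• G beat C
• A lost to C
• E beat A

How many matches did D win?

D's results: beat A, G; lost to B, C, E, F.
That is 2 wins.

2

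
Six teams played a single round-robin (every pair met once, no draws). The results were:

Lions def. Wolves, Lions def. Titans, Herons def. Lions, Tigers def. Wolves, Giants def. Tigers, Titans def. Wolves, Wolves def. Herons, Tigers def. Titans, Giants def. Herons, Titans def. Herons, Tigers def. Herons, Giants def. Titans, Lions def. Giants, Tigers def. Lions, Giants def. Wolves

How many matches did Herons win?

1

Herons' results: beat Lions; lost to Wolves, Giants, Titans, Tigers.
That is 1 win.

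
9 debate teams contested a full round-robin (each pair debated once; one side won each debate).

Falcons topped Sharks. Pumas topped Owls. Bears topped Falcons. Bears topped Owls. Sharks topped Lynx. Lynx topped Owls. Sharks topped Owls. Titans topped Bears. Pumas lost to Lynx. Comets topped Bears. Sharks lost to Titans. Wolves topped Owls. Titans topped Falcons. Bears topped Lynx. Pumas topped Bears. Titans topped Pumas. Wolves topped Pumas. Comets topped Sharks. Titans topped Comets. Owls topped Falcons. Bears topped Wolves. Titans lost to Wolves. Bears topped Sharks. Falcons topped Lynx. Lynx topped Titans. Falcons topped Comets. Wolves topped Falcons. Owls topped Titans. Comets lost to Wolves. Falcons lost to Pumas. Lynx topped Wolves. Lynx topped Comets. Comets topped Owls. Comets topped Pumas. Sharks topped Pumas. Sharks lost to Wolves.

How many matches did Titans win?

5

Titans' results: beat Pumas, Bears, Comets, Falcons, Sharks; lost to Wolves, Lynx, Owls.
That is 5 wins.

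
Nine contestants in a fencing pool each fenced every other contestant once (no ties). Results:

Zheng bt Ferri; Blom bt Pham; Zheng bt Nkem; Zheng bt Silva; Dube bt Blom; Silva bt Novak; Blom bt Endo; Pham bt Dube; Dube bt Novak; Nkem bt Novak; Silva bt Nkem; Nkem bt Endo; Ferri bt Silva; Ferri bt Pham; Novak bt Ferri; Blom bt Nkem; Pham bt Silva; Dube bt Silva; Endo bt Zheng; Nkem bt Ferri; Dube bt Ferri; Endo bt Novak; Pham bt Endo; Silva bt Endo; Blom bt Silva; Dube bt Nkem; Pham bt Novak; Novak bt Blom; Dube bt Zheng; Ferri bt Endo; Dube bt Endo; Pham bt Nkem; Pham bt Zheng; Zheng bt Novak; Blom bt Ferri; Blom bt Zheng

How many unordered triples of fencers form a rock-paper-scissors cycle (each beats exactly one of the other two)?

16

Win totals: Silva 3, Endo 2, Pham 6, Nkem 3, Zheng 4, Dube 7, Ferri 3, Blom 6, Novak 2.
A fencer with w wins dominates both others in C(w,2) triples; summing gives 3 + 1 + 15 + 3 + 6 + 21 + 3 + 15 + 1 = 68 transitive triples.
Total triples C(9,3) = 84, so cyclic triples = 84 − 68 = 16.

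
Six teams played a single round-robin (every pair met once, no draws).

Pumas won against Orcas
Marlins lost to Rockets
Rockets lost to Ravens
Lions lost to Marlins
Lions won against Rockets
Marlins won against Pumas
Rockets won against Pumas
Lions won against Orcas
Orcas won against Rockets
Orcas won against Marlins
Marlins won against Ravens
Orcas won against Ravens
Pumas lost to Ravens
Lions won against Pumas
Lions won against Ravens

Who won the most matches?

Lions

Win totals: Orcas 3, Marlins 3, Rockets 2, Pumas 1, Lions 4, Ravens 2.
Lions leads with 4 wins (next highest: 3).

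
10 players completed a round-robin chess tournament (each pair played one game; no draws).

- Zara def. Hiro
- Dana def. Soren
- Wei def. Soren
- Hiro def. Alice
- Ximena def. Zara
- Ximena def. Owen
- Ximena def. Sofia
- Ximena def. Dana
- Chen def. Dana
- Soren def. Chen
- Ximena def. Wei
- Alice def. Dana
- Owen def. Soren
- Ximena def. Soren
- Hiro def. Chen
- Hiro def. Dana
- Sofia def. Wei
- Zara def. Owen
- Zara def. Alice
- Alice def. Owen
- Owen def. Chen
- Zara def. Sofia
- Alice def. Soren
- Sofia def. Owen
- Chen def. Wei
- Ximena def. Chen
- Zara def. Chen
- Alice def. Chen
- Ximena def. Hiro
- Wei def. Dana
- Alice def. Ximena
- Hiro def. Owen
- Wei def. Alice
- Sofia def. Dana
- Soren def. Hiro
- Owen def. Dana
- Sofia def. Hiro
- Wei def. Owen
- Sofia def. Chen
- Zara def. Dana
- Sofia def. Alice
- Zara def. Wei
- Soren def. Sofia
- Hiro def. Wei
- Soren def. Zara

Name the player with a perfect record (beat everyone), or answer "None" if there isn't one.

Highest win total is Ximena with 8 (out of 9 possible).
Ximena lost to Alice, so no player went undefeated.

None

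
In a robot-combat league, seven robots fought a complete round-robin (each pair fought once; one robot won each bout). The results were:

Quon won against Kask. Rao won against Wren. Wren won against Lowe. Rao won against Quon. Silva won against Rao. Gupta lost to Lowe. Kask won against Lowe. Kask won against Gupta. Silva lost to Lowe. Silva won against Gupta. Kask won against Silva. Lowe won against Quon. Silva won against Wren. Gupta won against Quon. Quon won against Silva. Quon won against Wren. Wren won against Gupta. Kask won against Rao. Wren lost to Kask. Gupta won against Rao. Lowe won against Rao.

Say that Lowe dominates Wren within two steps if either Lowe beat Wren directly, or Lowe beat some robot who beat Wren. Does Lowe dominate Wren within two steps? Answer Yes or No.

Yes

Lowe did not beat Wren directly.
Lowe beat Rao, Quon, Silva, Gupta. Of those, Rao beat Wren.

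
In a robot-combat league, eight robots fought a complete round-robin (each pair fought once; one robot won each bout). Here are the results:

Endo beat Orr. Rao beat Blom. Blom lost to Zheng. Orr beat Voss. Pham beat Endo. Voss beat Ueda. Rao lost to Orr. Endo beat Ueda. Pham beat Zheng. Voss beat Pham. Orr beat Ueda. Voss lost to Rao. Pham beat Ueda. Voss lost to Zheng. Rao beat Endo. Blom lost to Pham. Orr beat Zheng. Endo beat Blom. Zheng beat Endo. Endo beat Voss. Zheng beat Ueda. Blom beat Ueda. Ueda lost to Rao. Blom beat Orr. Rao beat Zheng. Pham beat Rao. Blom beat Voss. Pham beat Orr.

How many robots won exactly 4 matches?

Win totals: Blom 3, Voss 2, Rao 5, Ueda 0, Pham 6, Endo 4, Orr 4, Zheng 4.
Exactly 4: Endo, Orr, Zheng — 3 robots.

3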